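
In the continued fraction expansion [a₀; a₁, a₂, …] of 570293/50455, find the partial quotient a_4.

570293 ÷ 50455 → quotient 11, remainder 15288
50455 ÷ 15288 → quotient 3, remainder 4591
15288 ÷ 4591 → quotient 3, remainder 1515
4591 ÷ 1515 → quotient 3, remainder 46
1515 ÷ 46 → quotient 32, remainder 43

32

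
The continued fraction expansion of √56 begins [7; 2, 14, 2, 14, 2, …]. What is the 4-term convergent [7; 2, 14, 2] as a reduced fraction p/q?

Work from the innermost term outward:
Start with 2.
14 + 1/(2/1) = 14 + 1/2 = 29/2
2 + 1/(29/2) = 2 + 2/29 = 60/29
7 + 1/(60/29) = 7 + 29/60 = 449/60

449/60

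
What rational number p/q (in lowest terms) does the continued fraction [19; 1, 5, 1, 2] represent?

397/20

a_0 = 19: 19/1
a_1 = 1: 20/1
a_2 = 5: 119/6
a_3 = 1: 139/7
a_4 = 2: 397/20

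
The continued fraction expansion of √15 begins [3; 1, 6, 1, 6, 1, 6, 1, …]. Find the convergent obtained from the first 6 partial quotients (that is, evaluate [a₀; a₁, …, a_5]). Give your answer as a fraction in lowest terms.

Build up convergents one term at a time:
a_0 = 3: 3/1
a_1 = 1: 4/1
a_2 = 6: 27/7
a_3 = 1: 31/8
a_4 = 6: 213/55
a_5 = 1: 244/63

244/63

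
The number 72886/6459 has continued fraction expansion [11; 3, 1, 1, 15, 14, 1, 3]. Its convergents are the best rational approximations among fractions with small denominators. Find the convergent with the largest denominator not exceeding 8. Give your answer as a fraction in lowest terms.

List convergents until the denominator exceeds the bound:
a_0 = 11: 11/1  (≤ bound)
a_1 = 3: 34/3  (≤ bound)
a_2 = 1: 45/4  (≤ bound)
a_3 = 1: 79/7  (≤ bound)
a_4 = 15: 1230/109  (> 8, stop)

79/7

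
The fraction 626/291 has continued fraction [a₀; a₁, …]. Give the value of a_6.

2

⌊626/291⌋ = 2, remainder 44
⌊291/44⌋ = 6, remainder 27
⌊44/27⌋ = 1, remainder 17
⌊27/17⌋ = 1, remainder 10
⌊17/10⌋ = 1, remainder 7
⌊10/7⌋ = 1, remainder 3
⌊7/3⌋ = 2, remainder 1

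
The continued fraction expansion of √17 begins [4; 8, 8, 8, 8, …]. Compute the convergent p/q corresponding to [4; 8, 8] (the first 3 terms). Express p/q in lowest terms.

Start with 8.
8 + 1/(8/1) = 8 + 1/8 = 65/8
4 + 1/(65/8) = 4 + 8/65 = 268/65

268/65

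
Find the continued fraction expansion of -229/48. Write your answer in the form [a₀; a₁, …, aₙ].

Run the Euclidean algorithm, recording each quotient:
-229 ÷ 48 → quotient -5, remainder 11
48 ÷ 11 → quotient 4, remainder 4
11 ÷ 4 → quotient 2, remainder 3
4 ÷ 3 → quotient 1, remainder 1
3 ÷ 1 → quotient 3, remainder 0

[-5; 4, 2, 1, 3]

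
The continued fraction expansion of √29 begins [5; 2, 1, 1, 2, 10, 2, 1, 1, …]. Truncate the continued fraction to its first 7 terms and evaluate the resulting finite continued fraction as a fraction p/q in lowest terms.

a_0 = 5: 5/1
a_1 = 2: 11/2
a_2 = 1: 16/3
a_3 = 1: 27/5
a_4 = 2: 70/13
a_5 = 10: 727/135
a_6 = 2: 1524/283

1524/283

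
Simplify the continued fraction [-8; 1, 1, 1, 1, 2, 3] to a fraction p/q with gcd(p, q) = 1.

Starting at the tail and folding back:
Start with 3.
2 + 1/(3/1) = 2 + 1/3 = 7/3
1 + 1/(7/3) = 1 + 3/7 = 10/7
1 + 1/(10/7) = 1 + 7/10 = 17/10
1 + 1/(17/10) = 1 + 10/17 = 27/17
1 + 1/(27/17) = 1 + 17/27 = 44/27
-8 + 1/(44/27) = -8 + 27/44 = -325/44

-325/44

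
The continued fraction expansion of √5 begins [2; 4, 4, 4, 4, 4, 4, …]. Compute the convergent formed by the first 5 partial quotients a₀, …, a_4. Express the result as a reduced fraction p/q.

Collapse the nested fraction from the inside out:
Start with 4.
4 + 1/(4/1) = 4 + 1/4 = 17/4
4 + 1/(17/4) = 4 + 4/17 = 72/17
4 + 1/(72/17) = 4 + 17/72 = 305/72
2 + 1/(305/72) = 2 + 72/305 = 682/305

682/305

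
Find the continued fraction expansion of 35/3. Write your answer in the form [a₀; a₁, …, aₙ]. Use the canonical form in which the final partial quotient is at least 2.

35 = 11·3 + 2, so a_0 = 11
3 = 1·2 + 1, so a_1 = 1
2 = 2·1 + 0, so a_2 = 2

[11; 1, 2]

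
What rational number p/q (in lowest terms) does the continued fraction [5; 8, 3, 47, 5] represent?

Build up convergents one term at a time:
a_0 = 5: 5/1
a_1 = 8: 41/8
a_2 = 3: 128/25
a_3 = 47: 6057/1183
a_4 = 5: 30413/5940

30413/5940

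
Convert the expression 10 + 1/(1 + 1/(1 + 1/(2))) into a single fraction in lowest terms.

Build up convergents one term at a time:
a_0 = 10: 10/1
a_1 = 1: 11/1
a_2 = 1: 21/2
a_3 = 2: 53/5

53/5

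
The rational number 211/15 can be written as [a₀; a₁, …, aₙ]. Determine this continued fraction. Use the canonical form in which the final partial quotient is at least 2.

211 = 14·15 + 1, so a_0 = 14
15 = 15·1 + 0, so a_1 = 15

[14; 15]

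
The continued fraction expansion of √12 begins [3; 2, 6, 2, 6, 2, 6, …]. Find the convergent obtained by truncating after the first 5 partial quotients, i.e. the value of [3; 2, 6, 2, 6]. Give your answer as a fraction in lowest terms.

Start with 6.
2 + 1/(6/1) = 2 + 1/6 = 13/6
6 + 1/(13/6) = 6 + 6/13 = 84/13
2 + 1/(84/13) = 2 + 13/84 = 181/84
3 + 1/(181/84) = 3 + 84/181 = 627/181

627/181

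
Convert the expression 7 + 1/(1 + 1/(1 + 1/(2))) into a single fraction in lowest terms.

38/5

Work from the innermost term outward:
Start with 2.
1 + 1/(2/1) = 1 + 1/2 = 3/2
1 + 1/(3/2) = 1 + 2/3 = 5/3
7 + 1/(5/3) = 7 + 3/5 = 38/5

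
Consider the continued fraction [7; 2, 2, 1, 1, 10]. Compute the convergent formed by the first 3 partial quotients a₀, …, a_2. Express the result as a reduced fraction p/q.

Collapse the nested fraction from the inside out:
Start with 2.
2 + 1/(2/1) = 2 + 1/2 = 5/2
7 + 1/(5/2) = 7 + 2/5 = 37/5

37/5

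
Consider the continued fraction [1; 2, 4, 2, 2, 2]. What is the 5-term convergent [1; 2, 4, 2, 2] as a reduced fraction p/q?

71/49

Build up convergents one term at a time:
a_0 = 1: 1/1
a_1 = 2: 3/2
a_2 = 4: 13/9
a_3 = 2: 29/20
a_4 = 2: 71/49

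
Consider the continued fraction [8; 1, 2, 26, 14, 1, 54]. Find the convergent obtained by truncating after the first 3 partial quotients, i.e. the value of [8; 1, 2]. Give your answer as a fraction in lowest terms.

a_0 = 8: 8/1
a_1 = 1: 9/1
a_2 = 2: 26/3

26/3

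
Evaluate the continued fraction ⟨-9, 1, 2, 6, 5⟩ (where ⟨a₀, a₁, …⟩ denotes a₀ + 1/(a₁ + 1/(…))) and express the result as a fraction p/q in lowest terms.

a_0 = -9: -9/1
a_1 = 1: -8/1
a_2 = 2: -25/3
a_3 = 6: -158/19
a_4 = 5: -815/98

-815/98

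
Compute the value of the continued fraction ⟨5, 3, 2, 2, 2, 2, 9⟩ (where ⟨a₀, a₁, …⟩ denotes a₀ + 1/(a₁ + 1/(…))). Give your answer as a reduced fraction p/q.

Work from the innermost term outward:
Start with 9.
2 + 1/(9/1) = 2 + 1/9 = 19/9
2 + 1/(19/9) = 2 + 9/19 = 47/19
2 + 1/(47/19) = 2 + 19/47 = 113/47
2 + 1/(113/47) = 2 + 47/113 = 273/113
3 + 1/(273/113) = 3 + 113/273 = 932/273
5 + 1/(932/273) = 5 + 273/932 = 4933/932

4933/932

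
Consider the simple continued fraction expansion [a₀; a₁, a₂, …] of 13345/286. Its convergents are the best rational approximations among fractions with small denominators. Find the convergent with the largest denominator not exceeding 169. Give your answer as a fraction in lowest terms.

List convergents until the denominator exceeds the bound:
a_0 = 46: 46/1  (≤ bound)
a_1 = 1: 47/1  (≤ bound)
a_2 = 1: 93/2  (≤ bound)
a_3 = 1: 140/3  (≤ bound)
a_4 = 18: 2613/56  (≤ bound)
a_5 = 2: 5366/115  (≤ bound)
a_6 = 2: 13345/286  (> 169, stop)

5366/115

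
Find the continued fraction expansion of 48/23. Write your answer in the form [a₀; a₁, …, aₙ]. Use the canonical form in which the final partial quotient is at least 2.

[2; 11, 2]

Apply division with remainder until the remainder is 0:
48 ÷ 23 → quotient 2, remainder 2
23 ÷ 2 → quotient 11, remainder 1
2 ÷ 1 → quotient 2, remainder 0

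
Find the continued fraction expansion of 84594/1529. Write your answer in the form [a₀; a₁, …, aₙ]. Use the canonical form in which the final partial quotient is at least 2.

Run the Euclidean algorithm, recording each quotient:
84594 = 55·1529 + 499, so a_0 = 55
1529 = 3·499 + 32, so a_1 = 3
499 = 15·32 + 19, so a_2 = 15
32 = 1·19 + 13, so a_3 = 1
19 = 1·13 + 6, so a_4 = 1
13 = 2·6 + 1, so a_5 = 2
6 = 6·1 + 0, so a_6 = 6

[55; 3, 15, 1, 1, 2, 6]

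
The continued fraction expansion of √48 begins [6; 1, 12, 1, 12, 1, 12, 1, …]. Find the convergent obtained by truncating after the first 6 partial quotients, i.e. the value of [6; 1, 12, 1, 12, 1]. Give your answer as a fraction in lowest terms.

Collapse the nested fraction from the inside out:
Start with 1.
12 + 1/(1/1) = 12 + 1/1 = 13/1
1 + 1/(13/1) = 1 + 1/13 = 14/13
12 + 1/(14/13) = 12 + 13/14 = 181/14
1 + 1/(181/14) = 1 + 14/181 = 195/181
6 + 1/(195/181) = 6 + 181/195 = 1351/195

1351/195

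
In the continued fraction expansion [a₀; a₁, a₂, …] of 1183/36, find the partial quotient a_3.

⌊1183/36⌋ = 32, remainder 31
⌊36/31⌋ = 1, remainder 5
⌊31/5⌋ = 6, remainder 1
⌊5/1⌋ = 5, remainder 0

5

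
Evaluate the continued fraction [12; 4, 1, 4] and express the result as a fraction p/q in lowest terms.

Use the convergent recurrence hₖ = aₖ·hₖ₋₁ + hₖ₋₂ (and likewise for the denominators kₖ):
a_0 = 12: 12/1
a_1 = 4: 49/4
a_2 = 1: 61/5
a_3 = 4: 293/24

293/24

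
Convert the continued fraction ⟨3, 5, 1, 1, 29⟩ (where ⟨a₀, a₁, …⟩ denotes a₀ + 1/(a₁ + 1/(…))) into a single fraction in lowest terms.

1034/325

Start with 29.
1 + 1/(29/1) = 1 + 1/29 = 30/29
1 + 1/(30/29) = 1 + 29/30 = 59/30
5 + 1/(59/30) = 5 + 30/59 = 325/59
3 + 1/(325/59) = 3 + 59/325 = 1034/325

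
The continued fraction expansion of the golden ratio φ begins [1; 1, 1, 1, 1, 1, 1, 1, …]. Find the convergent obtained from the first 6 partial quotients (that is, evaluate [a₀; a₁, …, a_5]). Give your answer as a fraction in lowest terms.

13/8

Start with 1.
1 + 1/(1/1) = 1 + 1/1 = 2/1
1 + 1/(2/1) = 1 + 1/2 = 3/2
1 + 1/(3/2) = 1 + 2/3 = 5/3
1 + 1/(5/3) = 1 + 3/5 = 8/5
1 + 1/(8/5) = 1 + 5/8 = 13/8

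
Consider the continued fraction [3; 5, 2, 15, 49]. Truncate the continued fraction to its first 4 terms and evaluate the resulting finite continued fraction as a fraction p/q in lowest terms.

541/170

a_0 = 3: 3/1
a_1 = 5: 16/5
a_2 = 2: 35/11
a_3 = 15: 541/170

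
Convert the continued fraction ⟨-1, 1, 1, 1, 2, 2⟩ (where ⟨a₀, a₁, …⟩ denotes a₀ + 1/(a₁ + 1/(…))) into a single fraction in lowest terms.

Start with 2.
2 + 1/(2/1) = 2 + 1/2 = 5/2
1 + 1/(5/2) = 1 + 2/5 = 7/5
1 + 1/(7/5) = 1 + 5/7 = 12/7
1 + 1/(12/7) = 1 + 7/12 = 19/12
-1 + 1/(19/12) = -1 + 12/19 = -7/19

-7/19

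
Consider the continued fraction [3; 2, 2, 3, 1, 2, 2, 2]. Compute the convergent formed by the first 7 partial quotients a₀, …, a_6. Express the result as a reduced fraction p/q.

491/144

a_0 = 3: 3/1
a_1 = 2: 7/2
a_2 = 2: 17/5
a_3 = 3: 58/17
a_4 = 1: 75/22
a_5 = 2: 208/61
a_6 = 2: 491/144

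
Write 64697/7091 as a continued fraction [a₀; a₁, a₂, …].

[9; 8, 13, 9, 1, 1, 3]

Repeatedly divide and take the remainder:
⌊64697/7091⌋ = 9, remainder 878
⌊7091/878⌋ = 8, remainder 67
⌊878/67⌋ = 13, remainder 7
⌊67/7⌋ = 9, remainder 4
⌊7/4⌋ = 1, remainder 3
⌊4/3⌋ = 1, remainder 1
⌊3/1⌋ = 3, remainder 0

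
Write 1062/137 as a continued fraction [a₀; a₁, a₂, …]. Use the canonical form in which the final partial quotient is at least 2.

⌊1062/137⌋ = 7, remainder 103
⌊137/103⌋ = 1, remainder 34
⌊103/34⌋ = 3, remainder 1
⌊34/1⌋ = 34, remainder 0

[7; 1, 3, 34]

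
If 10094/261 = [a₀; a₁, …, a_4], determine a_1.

1

⌊10094/261⌋ = 38, remainder 176
⌊261/176⌋ = 1, remainder 85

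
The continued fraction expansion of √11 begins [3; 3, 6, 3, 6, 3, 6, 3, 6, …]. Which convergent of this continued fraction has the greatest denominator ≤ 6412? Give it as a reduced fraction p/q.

List convergents until the denominator exceeds the bound:
a_0 = 3: 3/1  (≤ bound)
a_1 = 3: 10/3  (≤ bound)
a_2 = 6: 63/19  (≤ bound)
a_3 = 3: 199/60  (≤ bound)
a_4 = 6: 1257/379  (≤ bound)
a_5 = 3: 3970/1197  (≤ bound)
a_6 = 6: 25077/7561  (> 6412, stop)

3970/1197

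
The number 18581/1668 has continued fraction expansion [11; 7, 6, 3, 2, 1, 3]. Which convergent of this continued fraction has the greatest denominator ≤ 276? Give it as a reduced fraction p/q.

1515/136

a_0 = 11: 11/1  (≤ bound)
a_1 = 7: 78/7  (≤ bound)
a_2 = 6: 479/43  (≤ bound)
a_3 = 3: 1515/136  (≤ bound)
a_4 = 2: 3509/315  (> 276, stop)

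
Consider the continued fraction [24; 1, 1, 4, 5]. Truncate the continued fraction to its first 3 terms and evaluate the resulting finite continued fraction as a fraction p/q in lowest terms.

Start with 1.
1 + 1/(1/1) = 1 + 1/1 = 2/1
24 + 1/(2/1) = 24 + 1/2 = 49/2

49/2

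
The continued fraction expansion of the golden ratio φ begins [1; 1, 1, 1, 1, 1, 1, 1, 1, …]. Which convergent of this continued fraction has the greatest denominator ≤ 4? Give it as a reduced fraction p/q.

5/3

List convergents until the denominator exceeds the bound:
a_0 = 1: 1/1  (≤ bound)
a_1 = 1: 2/1  (≤ bound)
a_2 = 1: 3/2  (≤ bound)
a_3 = 1: 5/3  (≤ bound)
a_4 = 1: 8/5  (> 4, stop)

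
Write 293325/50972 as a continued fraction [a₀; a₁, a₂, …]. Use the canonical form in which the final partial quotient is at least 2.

293325 ÷ 50972 → quotient 5, remainder 38465
50972 ÷ 38465 → quotient 1, remainder 12507
38465 ÷ 12507 → quotient 3, remainder 944
12507 ÷ 944 → quotient 13, remainder 235
944 ÷ 235 → quotient 4, remainder 4
235 ÷ 4 → quotient 58, remainder 3
4 ÷ 3 → quotient 1, remainder 1
3 ÷ 1 → quotient 3, remainder 0

[5; 1, 3, 13, 4, 58, 1, 3]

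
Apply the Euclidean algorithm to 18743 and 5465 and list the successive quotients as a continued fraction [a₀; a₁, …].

18743 = 3·5465 + 2348, so a_0 = 3
5465 = 2·2348 + 769, so a_1 = 2
2348 = 3·769 + 41, so a_2 = 3
769 = 18·41 + 31, so a_3 = 18
41 = 1·31 + 10, so a_4 = 1
31 = 3·10 + 1, so a_5 = 3
10 = 10·1 + 0, so a_6 = 10

[3; 2, 3, 18, 1, 3, 10]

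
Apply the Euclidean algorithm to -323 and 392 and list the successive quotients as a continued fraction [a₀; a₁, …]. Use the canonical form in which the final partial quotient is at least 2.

Run the Euclidean algorithm, recording each quotient:
-323 = -1·392 + 69, so a_0 = -1
392 = 5·69 + 47, so a_1 = 5
69 = 1·47 + 22, so a_2 = 1
47 = 2·22 + 3, so a_3 = 2
22 = 7·3 + 1, so a_4 = 7
3 = 3·1 + 0, so a_5 = 3

[-1; 5, 1, 2, 7, 3]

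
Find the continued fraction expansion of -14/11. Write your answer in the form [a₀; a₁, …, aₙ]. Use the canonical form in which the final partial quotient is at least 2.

-14 = -2·11 + 8, so a_0 = -2
11 = 1·8 + 3, so a_1 = 1
8 = 2·3 + 2, so a_2 = 2
3 = 1·2 + 1, so a_3 = 1
2 = 2·1 + 0, so a_4 = 2

[-2; 1, 2, 1, 2]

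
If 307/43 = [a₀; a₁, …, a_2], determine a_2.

307 = 7·43 + 6, so a_0 = 7
43 = 7·6 + 1, so a_1 = 7
6 = 6·1 + 0, so a_2 = 6

6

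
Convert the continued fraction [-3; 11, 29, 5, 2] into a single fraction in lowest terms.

-10305/3542

Collapse the nested fraction from the inside out:
Start with 2.
5 + 1/(2/1) = 5 + 1/2 = 11/2
29 + 1/(11/2) = 29 + 2/11 = 321/11
11 + 1/(321/11) = 11 + 11/321 = 3542/321
-3 + 1/(3542/321) = -3 + 321/3542 = -10305/3542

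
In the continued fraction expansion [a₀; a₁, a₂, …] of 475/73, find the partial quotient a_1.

Run the Euclidean algorithm, recording each quotient:
475 = 6·73 + 37, so a_0 = 6
73 = 1·37 + 36, so a_1 = 1

1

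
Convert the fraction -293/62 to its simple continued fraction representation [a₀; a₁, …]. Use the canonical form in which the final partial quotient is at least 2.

[-5; 3, 1, 1, 1, 5]

Run the Euclidean algorithm, recording each quotient:
-293 ÷ 62 → quotient -5, remainder 17
62 ÷ 17 → quotient 3, remainder 11
17 ÷ 11 → quotient 1, remainder 6
11 ÷ 6 → quotient 1, remainder 5
6 ÷ 5 → quotient 1, remainder 1
5 ÷ 1 → quotient 5, remainder 0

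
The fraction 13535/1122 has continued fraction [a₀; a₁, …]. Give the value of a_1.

15

13535 = 12·1122 + 71, so a_0 = 12
1122 = 15·71 + 57, so a_1 = 15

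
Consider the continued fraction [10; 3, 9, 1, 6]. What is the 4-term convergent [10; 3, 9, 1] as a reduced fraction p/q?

Use the convergent recurrence hₖ = aₖ·hₖ₋₁ + hₖ₋₂ (and likewise for the denominators kₖ):
a_0 = 10: 10/1
a_1 = 3: 31/3
a_2 = 9: 289/28
a_3 = 1: 320/31

320/31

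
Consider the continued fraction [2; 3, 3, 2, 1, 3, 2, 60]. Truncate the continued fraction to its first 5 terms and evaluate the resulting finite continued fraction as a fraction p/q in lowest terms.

a_0 = 2: 2/1
a_1 = 3: 7/3
a_2 = 3: 23/10
a_3 = 2: 53/23
a_4 = 1: 76/33

76/33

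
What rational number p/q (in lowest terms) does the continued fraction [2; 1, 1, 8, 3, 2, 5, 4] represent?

7067/2795

a_0 = 2: 2/1
a_1 = 1: 3/1
a_2 = 1: 5/2
a_3 = 8: 43/17
a_4 = 3: 134/53
a_5 = 2: 311/123
a_6 = 5: 1689/668
a_7 = 4: 7067/2795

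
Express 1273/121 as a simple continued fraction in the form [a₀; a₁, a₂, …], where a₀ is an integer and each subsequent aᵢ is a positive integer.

⌊1273/121⌋ = 10, remainder 63
⌊121/63⌋ = 1, remainder 58
⌊63/58⌋ = 1, remainder 5
⌊58/5⌋ = 11, remainder 3
⌊5/3⌋ = 1, remainder 2
⌊3/2⌋ = 1, remainder 1
⌊2/1⌋ = 2, remainder 0

[10; 1, 1, 11, 1, 1, 2]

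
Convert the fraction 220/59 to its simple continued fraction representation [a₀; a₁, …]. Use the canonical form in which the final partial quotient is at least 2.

Apply division with remainder until the remainder is 0:
⌊220/59⌋ = 3, remainder 43
⌊59/43⌋ = 1, remainder 16
⌊43/16⌋ = 2, remainder 11
⌊16/11⌋ = 1, remainder 5
⌊11/5⌋ = 2, remainder 1
⌊5/1⌋ = 5, remainder 0

[3; 1, 2, 1, 2, 5]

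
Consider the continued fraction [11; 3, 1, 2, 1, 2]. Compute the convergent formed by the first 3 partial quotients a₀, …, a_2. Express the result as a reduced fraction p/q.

45/4

Work from the innermost term outward:
Start with 1.
3 + 1/(1/1) = 3 + 1/1 = 4/1
11 + 1/(4/1) = 11 + 1/4 = 45/4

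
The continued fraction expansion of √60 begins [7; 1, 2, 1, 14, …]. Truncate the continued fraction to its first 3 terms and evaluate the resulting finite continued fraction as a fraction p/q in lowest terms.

23/3

Start with 2.
1 + 1/(2/1) = 1 + 1/2 = 3/2
7 + 1/(3/2) = 7 + 2/3 = 23/3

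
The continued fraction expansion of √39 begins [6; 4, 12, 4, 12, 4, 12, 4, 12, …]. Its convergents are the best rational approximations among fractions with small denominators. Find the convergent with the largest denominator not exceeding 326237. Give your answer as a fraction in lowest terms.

List convergents until the denominator exceeds the bound:
a_0 = 6: 6/1  (≤ bound)
a_1 = 4: 25/4  (≤ bound)
a_2 = 12: 306/49  (≤ bound)
a_3 = 4: 1249/200  (≤ bound)
a_4 = 12: 15294/2449  (≤ bound)
a_5 = 4: 62425/9996  (≤ bound)
a_6 = 12: 764394/122401  (≤ bound)
a_7 = 4: 3120001/499600  (> 326237, stop)

764394/122401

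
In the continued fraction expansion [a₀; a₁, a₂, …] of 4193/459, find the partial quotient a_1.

7

4193 = 9·459 + 62, so a_0 = 9
459 = 7·62 + 25, so a_1 = 7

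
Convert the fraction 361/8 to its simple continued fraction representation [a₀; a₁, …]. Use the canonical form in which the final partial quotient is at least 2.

361 ÷ 8 → quotient 45, remainder 1
8 ÷ 1 → quotient 8, remainder 0

[45; 8]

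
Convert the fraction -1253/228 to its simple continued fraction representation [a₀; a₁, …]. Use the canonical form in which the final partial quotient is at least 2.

Repeatedly divide and take the remainder:
⌊-1253/228⌋ = -6, remainder 115
⌊228/115⌋ = 1, remainder 113
⌊115/113⌋ = 1, remainder 2
⌊113/2⌋ = 56, remainder 1
⌊2/1⌋ = 2, remainder 0

[-6; 1, 1, 56, 2]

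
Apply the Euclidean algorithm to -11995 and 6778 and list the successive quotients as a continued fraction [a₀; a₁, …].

⌊-11995/6778⌋ = -2, remainder 1561
⌊6778/1561⌋ = 4, remainder 534
⌊1561/534⌋ = 2, remainder 493
⌊534/493⌋ = 1, remainder 41
⌊493/41⌋ = 12, remainder 1
⌊41/1⌋ = 41, remainder 0

[-2; 4, 2, 1, 12, 41]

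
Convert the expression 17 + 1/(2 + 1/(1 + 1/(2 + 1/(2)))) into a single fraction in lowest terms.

330/19

Compute successive convergents:
a_0 = 17: 17/1
a_1 = 2: 35/2
a_2 = 1: 52/3
a_3 = 2: 139/8
a_4 = 2: 330/19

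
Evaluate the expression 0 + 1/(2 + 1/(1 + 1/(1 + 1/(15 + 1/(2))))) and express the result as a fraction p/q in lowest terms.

64/161

a_0 = 0: 0/1
a_1 = 2: 1/2
a_2 = 1: 1/3
a_3 = 1: 2/5
a_4 = 15: 31/78
a_5 = 2: 64/161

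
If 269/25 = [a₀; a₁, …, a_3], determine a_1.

1

Apply division with remainder until the remainder is 0:
269 = 10·25 + 19, so a_0 = 10
25 = 1·19 + 6, so a_1 = 1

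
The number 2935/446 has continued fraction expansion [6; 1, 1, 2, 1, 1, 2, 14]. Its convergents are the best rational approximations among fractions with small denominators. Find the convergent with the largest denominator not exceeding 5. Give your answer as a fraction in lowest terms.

33/5

a_0 = 6: 6/1  (≤ bound)
a_1 = 1: 7/1  (≤ bound)
a_2 = 1: 13/2  (≤ bound)
a_3 = 2: 33/5  (≤ bound)
a_4 = 1: 46/7  (> 5, stop)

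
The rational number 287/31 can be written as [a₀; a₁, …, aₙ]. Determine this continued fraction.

287 = 9·31 + 8, so a_0 = 9
31 = 3·8 + 7, so a_1 = 3
8 = 1·7 + 1, so a_2 = 1
7 = 7·1 + 0, so a_3 = 7

[9; 3, 1, 7]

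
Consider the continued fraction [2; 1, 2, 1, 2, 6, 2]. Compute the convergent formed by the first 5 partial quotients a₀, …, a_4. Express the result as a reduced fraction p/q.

30/11

Start with 2.
1 + 1/(2/1) = 1 + 1/2 = 3/2
2 + 1/(3/2) = 2 + 2/3 = 8/3
1 + 1/(8/3) = 1 + 3/8 = 11/8
2 + 1/(11/8) = 2 + 8/11 = 30/11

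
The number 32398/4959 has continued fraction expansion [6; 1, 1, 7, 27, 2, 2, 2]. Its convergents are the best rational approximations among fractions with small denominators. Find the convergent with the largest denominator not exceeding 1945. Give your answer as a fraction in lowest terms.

List convergents until the denominator exceeds the bound:
a_0 = 6: 6/1  (≤ bound)
a_1 = 1: 7/1  (≤ bound)
a_2 = 1: 13/2  (≤ bound)
a_3 = 7: 98/15  (≤ bound)
a_4 = 27: 2659/407  (≤ bound)
a_5 = 2: 5416/829  (≤ bound)
a_6 = 2: 13491/2065  (> 1945, stop)

5416/829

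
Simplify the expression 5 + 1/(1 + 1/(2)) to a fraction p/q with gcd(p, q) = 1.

17/3

Collapse the nested fraction from the inside out:
Start with 2.
1 + 1/(2/1) = 1 + 1/2 = 3/2
5 + 1/(3/2) = 5 + 2/3 = 17/3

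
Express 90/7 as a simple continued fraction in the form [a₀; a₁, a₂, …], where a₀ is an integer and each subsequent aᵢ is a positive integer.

Run the Euclidean algorithm, recording each quotient:
90 ÷ 7 → quotient 12, remainder 6
7 ÷ 6 → quotient 1, remainder 1
6 ÷ 1 → quotient 6, remainder 0

[12; 1, 6]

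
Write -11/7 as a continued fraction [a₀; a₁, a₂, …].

[-2; 2, 3]

Repeatedly divide and take the remainder:
-11 ÷ 7 → quotient -2, remainder 3
7 ÷ 3 → quotient 2, remainder 1
3 ÷ 1 → quotient 3, remainder 0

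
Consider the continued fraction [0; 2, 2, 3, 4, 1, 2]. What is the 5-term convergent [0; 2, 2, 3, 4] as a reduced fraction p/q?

Start with 4.
3 + 1/(4/1) = 3 + 1/4 = 13/4
2 + 1/(13/4) = 2 + 4/13 = 30/13
2 + 1/(30/13) = 2 + 13/30 = 73/30
0 + 1/(73/30) = 0 + 30/73 = 30/73

30/73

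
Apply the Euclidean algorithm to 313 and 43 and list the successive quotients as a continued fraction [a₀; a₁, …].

Apply division with remainder until the remainder is 0:
⌊313/43⌋ = 7, remainder 12
⌊43/12⌋ = 3, remainder 7
⌊12/7⌋ = 1, remainder 5
⌊7/5⌋ = 1, remainder 2
⌊5/2⌋ = 2, remainder 1
⌊2/1⌋ = 2, remainder 0

[7; 3, 1, 1, 2, 2]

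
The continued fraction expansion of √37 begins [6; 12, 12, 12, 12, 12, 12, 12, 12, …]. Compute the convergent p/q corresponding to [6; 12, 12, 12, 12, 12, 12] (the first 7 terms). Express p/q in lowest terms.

Compute successive convergents:
a_0 = 6: 6/1
a_1 = 12: 73/12
a_2 = 12: 882/145
a_3 = 12: 10657/1752
a_4 = 12: 128766/21169
a_5 = 12: 1555849/255780
a_6 = 12: 18798954/3090529

18798954/3090529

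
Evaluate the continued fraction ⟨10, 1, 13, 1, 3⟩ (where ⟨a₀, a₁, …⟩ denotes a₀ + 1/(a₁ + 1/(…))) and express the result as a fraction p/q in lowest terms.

Start with 3.
1 + 1/(3/1) = 1 + 1/3 = 4/3
13 + 1/(4/3) = 13 + 3/4 = 55/4
1 + 1/(55/4) = 1 + 4/55 = 59/55
10 + 1/(59/55) = 10 + 55/59 = 645/59

645/59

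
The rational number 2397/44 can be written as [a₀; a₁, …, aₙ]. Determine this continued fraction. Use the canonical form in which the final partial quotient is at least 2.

[54; 2, 10, 2]

2397 = 54·44 + 21, so a_0 = 54
44 = 2·21 + 2, so a_1 = 2
21 = 10·2 + 1, so a_2 = 10
2 = 2·1 + 0, so a_3 = 2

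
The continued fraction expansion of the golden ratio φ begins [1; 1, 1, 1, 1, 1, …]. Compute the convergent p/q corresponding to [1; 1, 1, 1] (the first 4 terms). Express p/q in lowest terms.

Use the convergent recurrence hₖ = aₖ·hₖ₋₁ + hₖ₋₂ (and likewise for the denominators kₖ):
a_0 = 1: 1/1
a_1 = 1: 2/1
a_2 = 1: 3/2
a_3 = 1: 5/3

5/3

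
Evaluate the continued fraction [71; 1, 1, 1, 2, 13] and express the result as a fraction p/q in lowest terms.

7664/107

Compute successive convergents:
a_0 = 71: 71/1
a_1 = 1: 72/1
a_2 = 1: 143/2
a_3 = 1: 215/3
a_4 = 2: 573/8
a_5 = 13: 7664/107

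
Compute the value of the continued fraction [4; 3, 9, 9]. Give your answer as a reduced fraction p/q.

1102/255

a_0 = 4: 4/1
a_1 = 3: 13/3
a_2 = 9: 121/28
a_3 = 9: 1102/255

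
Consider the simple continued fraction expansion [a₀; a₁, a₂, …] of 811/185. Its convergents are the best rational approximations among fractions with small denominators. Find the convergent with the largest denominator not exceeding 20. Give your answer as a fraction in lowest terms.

a_0 = 4: 4/1  (≤ bound)
a_1 = 2: 9/2  (≤ bound)
a_2 = 1: 13/3  (≤ bound)
a_3 = 1: 22/5  (≤ bound)
a_4 = 1: 35/8  (≤ bound)
a_5 = 1: 57/13  (≤ bound)
a_6 = 6: 377/86  (> 20, stop)

57/13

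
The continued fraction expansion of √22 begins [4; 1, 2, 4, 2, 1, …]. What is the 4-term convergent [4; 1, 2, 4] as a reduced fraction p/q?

61/13

Start with 4.
2 + 1/(4/1) = 2 + 1/4 = 9/4
1 + 1/(9/4) = 1 + 4/9 = 13/9
4 + 1/(13/9) = 4 + 9/13 = 61/13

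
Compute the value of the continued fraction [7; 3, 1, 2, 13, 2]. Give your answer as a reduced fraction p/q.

2218/305

Collapse the nested fraction from the inside out:
Start with 2.
13 + 1/(2/1) = 13 + 1/2 = 27/2
2 + 1/(27/2) = 2 + 2/27 = 56/27
1 + 1/(56/27) = 1 + 27/56 = 83/56
3 + 1/(83/56) = 3 + 56/83 = 305/83
7 + 1/(305/83) = 7 + 83/305 = 2218/305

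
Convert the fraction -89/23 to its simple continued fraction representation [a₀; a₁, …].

Repeatedly divide and take the remainder:
-89 = -4·23 + 3, so a_0 = -4
23 = 7·3 + 2, so a_1 = 7
3 = 1·2 + 1, so a_2 = 1
2 = 2·1 + 0, so a_3 = 2

[-4; 7, 1, 2]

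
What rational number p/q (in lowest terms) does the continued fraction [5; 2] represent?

Start with 2.
5 + 1/(2/1) = 5 + 1/2 = 11/2

11/2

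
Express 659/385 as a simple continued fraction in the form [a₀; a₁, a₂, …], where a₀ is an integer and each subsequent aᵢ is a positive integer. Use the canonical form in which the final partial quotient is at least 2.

[1; 1, 2, 2, 7, 2, 3]

Apply division with remainder until the remainder is 0:
659 ÷ 385 → quotient 1, remainder 274
385 ÷ 274 → quotient 1, remainder 111
274 ÷ 111 → quotient 2, remainder 52
111 ÷ 52 → quotient 2, remainder 7
52 ÷ 7 → quotient 7, remainder 3
7 ÷ 3 → quotient 2, remainder 1
3 ÷ 1 → quotient 3, remainder 0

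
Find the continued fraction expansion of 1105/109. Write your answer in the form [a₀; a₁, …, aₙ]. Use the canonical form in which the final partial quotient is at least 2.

[10; 7, 3, 1, 3]

1105 = 10·109 + 15, so a_0 = 10
109 = 7·15 + 4, so a_1 = 7
15 = 3·4 + 3, so a_2 = 3
4 = 1·3 + 1, so a_3 = 1
3 = 3·1 + 0, so a_4 = 3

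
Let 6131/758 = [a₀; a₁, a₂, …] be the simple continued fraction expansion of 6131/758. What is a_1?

11

Repeatedly divide and take the remainder:
6131 ÷ 758 → quotient 8, remainder 67
758 ÷ 67 → quotient 11, remainder 21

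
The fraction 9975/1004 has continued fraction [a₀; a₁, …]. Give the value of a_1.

9975 = 9·1004 + 939, so a_0 = 9
1004 = 1·939 + 65, so a_1 = 1

1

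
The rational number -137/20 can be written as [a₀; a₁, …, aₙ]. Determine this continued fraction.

[-7; 6, 1, 2]

-137 ÷ 20 → quotient -7, remainder 3
20 ÷ 3 → quotient 6, remainder 2
3 ÷ 2 → quotient 1, remainder 1
2 ÷ 1 → quotient 2, remainder 0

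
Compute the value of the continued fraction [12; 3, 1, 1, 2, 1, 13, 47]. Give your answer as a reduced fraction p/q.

Start with 47.
13 + 1/(47/1) = 13 + 1/47 = 612/47
1 + 1/(612/47) = 1 + 47/612 = 659/612
2 + 1/(659/612) = 2 + 612/659 = 1930/659
1 + 1/(1930/659) = 1 + 659/1930 = 2589/1930
1 + 1/(2589/1930) = 1 + 1930/2589 = 4519/2589
3 + 1/(4519/2589) = 3 + 2589/4519 = 16146/4519
12 + 1/(16146/4519) = 12 + 4519/16146 = 198271/16146

198271/16146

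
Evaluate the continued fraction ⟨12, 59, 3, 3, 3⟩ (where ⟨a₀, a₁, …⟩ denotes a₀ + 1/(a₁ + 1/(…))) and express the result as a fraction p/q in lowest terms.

a_0 = 12: 12/1
a_1 = 59: 709/59
a_2 = 3: 2139/178
a_3 = 3: 7126/593
a_4 = 3: 23517/1957

23517/1957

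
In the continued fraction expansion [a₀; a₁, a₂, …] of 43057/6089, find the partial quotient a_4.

1

Run the Euclidean algorithm, recording each quotient:
43057 = 7·6089 + 434, so a_0 = 7
6089 = 14·434 + 13, so a_1 = 14
434 = 33·13 + 5, so a_2 = 33
13 = 2·5 + 3, so a_3 = 2
5 = 1·3 + 2, so a_4 = 1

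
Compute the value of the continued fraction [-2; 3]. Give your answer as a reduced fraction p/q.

-5/3

a_0 = -2: -2/1
a_1 = 3: -5/3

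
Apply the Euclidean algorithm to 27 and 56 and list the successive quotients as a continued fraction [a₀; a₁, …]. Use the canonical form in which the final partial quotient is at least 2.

[0; 2, 13, 2]

⌊27/56⌋ = 0, remainder 27
⌊56/27⌋ = 2, remainder 2
⌊27/2⌋ = 13, remainder 1
⌊2/1⌋ = 2, remainder 0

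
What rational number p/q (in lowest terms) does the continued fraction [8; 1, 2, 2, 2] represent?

148/17

Build up convergents one term at a time:
a_0 = 8: 8/1
a_1 = 1: 9/1
a_2 = 2: 26/3
a_3 = 2: 61/7
a_4 = 2: 148/17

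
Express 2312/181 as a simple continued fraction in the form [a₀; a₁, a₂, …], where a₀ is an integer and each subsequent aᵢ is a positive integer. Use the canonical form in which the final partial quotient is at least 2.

⌊2312/181⌋ = 12, remainder 140
⌊181/140⌋ = 1, remainder 41
⌊140/41⌋ = 3, remainder 17
⌊41/17⌋ = 2, remainder 7
⌊17/7⌋ = 2, remainder 3
⌊7/3⌋ = 2, remainder 1
⌊3/1⌋ = 3, remainder 0

[12; 1, 3, 2, 2, 2, 3]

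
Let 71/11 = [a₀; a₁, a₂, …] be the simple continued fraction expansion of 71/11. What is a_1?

2

Run the Euclidean algorithm, recording each quotient:
71 ÷ 11 → quotient 6, remainder 5
11 ÷ 5 → quotient 2, remainder 1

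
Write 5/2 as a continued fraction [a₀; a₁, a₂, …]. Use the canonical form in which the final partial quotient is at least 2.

5 = 2·2 + 1, so a_0 = 2
2 = 2·1 + 0, so a_1 = 2

[2; 2]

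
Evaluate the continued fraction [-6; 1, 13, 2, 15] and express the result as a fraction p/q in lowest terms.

Start with 15.
2 + 1/(15/1) = 2 + 1/15 = 31/15
13 + 1/(31/15) = 13 + 15/31 = 418/31
1 + 1/(418/31) = 1 + 31/418 = 449/418
-6 + 1/(449/418) = -6 + 418/449 = -2276/449

-2276/449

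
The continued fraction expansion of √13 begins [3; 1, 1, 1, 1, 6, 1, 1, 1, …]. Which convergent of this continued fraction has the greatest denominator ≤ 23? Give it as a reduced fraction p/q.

18/5

a_0 = 3: 3/1  (≤ bound)
a_1 = 1: 4/1  (≤ bound)
a_2 = 1: 7/2  (≤ bound)
a_3 = 1: 11/3  (≤ bound)
a_4 = 1: 18/5  (≤ bound)
a_5 = 6: 119/33  (> 23, stop)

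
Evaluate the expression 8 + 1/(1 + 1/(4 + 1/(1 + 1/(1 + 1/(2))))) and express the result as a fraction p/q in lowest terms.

247/28

Use the convergent recurrence hₖ = aₖ·hₖ₋₁ + hₖ₋₂ (and likewise for the denominators kₖ):
a_0 = 8: 8/1
a_1 = 1: 9/1
a_2 = 4: 44/5
a_3 = 1: 53/6
a_4 = 1: 97/11
a_5 = 2: 247/28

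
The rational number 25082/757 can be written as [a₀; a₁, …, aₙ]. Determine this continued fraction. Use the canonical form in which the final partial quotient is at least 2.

[33; 7, 2, 50]

25082 ÷ 757 → quotient 33, remainder 101
757 ÷ 101 → quotient 7, remainder 50
101 ÷ 50 → quotient 2, remainder 1
50 ÷ 1 → quotient 50, remainder 0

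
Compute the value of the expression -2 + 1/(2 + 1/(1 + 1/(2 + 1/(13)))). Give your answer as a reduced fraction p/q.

-174/107

Start with 13.
2 + 1/(13/1) = 2 + 1/13 = 27/13
1 + 1/(27/13) = 1 + 13/27 = 40/27
2 + 1/(40/27) = 2 + 27/40 = 107/40
-2 + 1/(107/40) = -2 + 40/107 = -174/107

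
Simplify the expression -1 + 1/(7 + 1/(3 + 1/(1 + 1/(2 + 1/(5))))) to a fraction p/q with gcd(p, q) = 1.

a_0 = -1: -1/1
a_1 = 7: -6/7
a_2 = 3: -19/22
a_3 = 1: -25/29
a_4 = 2: -69/80
a_5 = 5: -370/429

-370/429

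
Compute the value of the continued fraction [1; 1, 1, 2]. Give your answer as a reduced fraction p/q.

Start with 2.
1 + 1/(2/1) = 1 + 1/2 = 3/2
1 + 1/(3/2) = 1 + 2/3 = 5/3
1 + 1/(5/3) = 1 + 3/5 = 8/5

8/5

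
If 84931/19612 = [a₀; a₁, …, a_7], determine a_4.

⌊84931/19612⌋ = 4, remainder 6483
⌊19612/6483⌋ = 3, remainder 163
⌊6483/163⌋ = 39, remainder 126
⌊163/126⌋ = 1, remainder 37
⌊126/37⌋ = 3, remainder 15

3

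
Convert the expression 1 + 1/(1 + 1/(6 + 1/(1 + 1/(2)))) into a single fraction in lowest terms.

Build up convergents one term at a time:
a_0 = 1: 1/1
a_1 = 1: 2/1
a_2 = 6: 13/7
a_3 = 1: 15/8
a_4 = 2: 43/23

43/23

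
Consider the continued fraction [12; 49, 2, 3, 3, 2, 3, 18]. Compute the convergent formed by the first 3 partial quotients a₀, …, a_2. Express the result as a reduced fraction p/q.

Use the convergent recurrence hₖ = aₖ·hₖ₋₁ + hₖ₋₂ (and likewise for the denominators kₖ):
a_0 = 12: 12/1
a_1 = 49: 589/49
a_2 = 2: 1190/99

1190/99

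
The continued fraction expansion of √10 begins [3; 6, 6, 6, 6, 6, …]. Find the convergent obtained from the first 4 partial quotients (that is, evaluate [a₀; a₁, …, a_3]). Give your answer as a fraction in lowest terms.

Starting at the tail and folding back:
Start with 6.
6 + 1/(6/1) = 6 + 1/6 = 37/6
6 + 1/(37/6) = 6 + 6/37 = 228/37
3 + 1/(228/37) = 3 + 37/228 = 721/228

721/228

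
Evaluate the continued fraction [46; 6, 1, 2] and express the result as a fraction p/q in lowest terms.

Compute successive convergents:
a_0 = 46: 46/1
a_1 = 6: 277/6
a_2 = 1: 323/7
a_3 = 2: 923/20

923/20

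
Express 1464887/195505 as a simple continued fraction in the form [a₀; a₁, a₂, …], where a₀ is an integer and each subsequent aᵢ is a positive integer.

Apply division with remainder until the remainder is 0:
1464887 = 7·195505 + 96352, so a_0 = 7
195505 = 2·96352 + 2801, so a_1 = 2
96352 = 34·2801 + 1118, so a_2 = 34
2801 = 2·1118 + 565, so a_3 = 2
1118 = 1·565 + 553, so a_4 = 1
565 = 1·553 + 12, so a_5 = 1
553 = 46·12 + 1, so a_6 = 46
12 = 12·1 + 0, so a_7 = 12

[7; 2, 34, 2, 1, 1, 46, 12]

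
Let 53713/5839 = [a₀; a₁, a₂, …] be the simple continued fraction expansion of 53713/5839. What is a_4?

⌊53713/5839⌋ = 9, remainder 1162
⌊5839/1162⌋ = 5, remainder 29
⌊1162/29⌋ = 40, remainder 2
⌊29/2⌋ = 14, remainder 1
⌊2/1⌋ = 2, remainder 0

2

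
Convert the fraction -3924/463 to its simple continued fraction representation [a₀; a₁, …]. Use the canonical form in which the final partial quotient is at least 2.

[-9; 1, 1, 9, 1, 1, 3, 3]

-3924 ÷ 463 → quotient -9, remainder 243
463 ÷ 243 → quotient 1, remainder 220
243 ÷ 220 → quotient 1, remainder 23
220 ÷ 23 → quotient 9, remainder 13
23 ÷ 13 → quotient 1, remainder 10
13 ÷ 10 → quotient 1, remainder 3
10 ÷ 3 → quotient 3, remainder 1
3 ÷ 1 → quotient 3, remainder 0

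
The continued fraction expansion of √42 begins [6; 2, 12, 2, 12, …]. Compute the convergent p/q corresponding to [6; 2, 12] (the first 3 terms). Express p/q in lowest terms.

162/25

a_0 = 6: 6/1
a_1 = 2: 13/2
a_2 = 12: 162/25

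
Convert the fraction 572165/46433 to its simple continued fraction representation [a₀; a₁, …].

⌊572165/46433⌋ = 12, remainder 14969
⌊46433/14969⌋ = 3, remainder 1526
⌊14969/1526⌋ = 9, remainder 1235
⌊1526/1235⌋ = 1, remainder 291
⌊1235/291⌋ = 4, remainder 71
⌊291/71⌋ = 4, remainder 7
⌊71/7⌋ = 10, remainder 1
⌊7/1⌋ = 7, remainder 0

[12; 3, 9, 1, 4, 4, 10, 7]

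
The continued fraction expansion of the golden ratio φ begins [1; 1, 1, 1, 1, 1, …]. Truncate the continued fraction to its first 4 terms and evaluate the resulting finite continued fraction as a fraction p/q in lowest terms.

5/3

Start with 1.
1 + 1/(1/1) = 1 + 1/1 = 2/1
1 + 1/(2/1) = 1 + 1/2 = 3/2
1 + 1/(3/2) = 1 + 2/3 = 5/3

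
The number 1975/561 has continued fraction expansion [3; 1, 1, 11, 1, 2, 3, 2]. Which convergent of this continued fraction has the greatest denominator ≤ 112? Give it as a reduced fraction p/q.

a_0 = 3: 3/1  (≤ bound)
a_1 = 1: 4/1  (≤ bound)
a_2 = 1: 7/2  (≤ bound)
a_3 = 11: 81/23  (≤ bound)
a_4 = 1: 88/25  (≤ bound)
a_5 = 2: 257/73  (≤ bound)
a_6 = 3: 859/244  (> 112, stop)

257/73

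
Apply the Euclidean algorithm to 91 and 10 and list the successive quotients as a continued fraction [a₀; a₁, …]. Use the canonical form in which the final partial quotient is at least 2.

[9; 10]

⌊91/10⌋ = 9, remainder 1
⌊10/1⌋ = 10, remainder 0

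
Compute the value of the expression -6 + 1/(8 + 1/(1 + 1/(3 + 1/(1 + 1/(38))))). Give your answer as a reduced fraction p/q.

-10048/1707

Use the convergent recurrence hₖ = aₖ·hₖ₋₁ + hₖ₋₂ (and likewise for the denominators kₖ):
a_0 = -6: -6/1
a_1 = 8: -47/8
a_2 = 1: -53/9
a_3 = 3: -206/35
a_4 = 1: -259/44
a_5 = 38: -10048/1707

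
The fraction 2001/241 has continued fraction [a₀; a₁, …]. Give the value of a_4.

2001 ÷ 241 → quotient 8, remainder 73
241 ÷ 73 → quotient 3, remainder 22
73 ÷ 22 → quotient 3, remainder 7
22 ÷ 7 → quotient 3, remainder 1
7 ÷ 1 → quotient 7, remainder 0

7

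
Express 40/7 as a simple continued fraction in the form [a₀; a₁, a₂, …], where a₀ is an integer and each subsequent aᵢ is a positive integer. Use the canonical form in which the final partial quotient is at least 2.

[5; 1, 2, 2]

⌊40/7⌋ = 5, remainder 5
⌊7/5⌋ = 1, remainder 2
⌊5/2⌋ = 2, remainder 1
⌊2/1⌋ = 2, remainder 0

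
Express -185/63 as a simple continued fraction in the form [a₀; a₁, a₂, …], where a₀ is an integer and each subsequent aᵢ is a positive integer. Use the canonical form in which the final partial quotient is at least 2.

Run the Euclidean algorithm, recording each quotient:
⌊-185/63⌋ = -3, remainder 4
⌊63/4⌋ = 15, remainder 3
⌊4/3⌋ = 1, remainder 1
⌊3/1⌋ = 3, remainder 0

[-3; 15, 1, 3]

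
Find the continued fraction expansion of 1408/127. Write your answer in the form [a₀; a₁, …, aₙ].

Run the Euclidean algorithm, recording each quotient:
1408 = 11·127 + 11, so a_0 = 11
127 = 11·11 + 6, so a_1 = 11
11 = 1·6 + 5, so a_2 = 1
6 = 1·5 + 1, so a_3 = 1
5 = 5·1 + 0, so a_4 = 5

[11; 11, 1, 1, 5]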